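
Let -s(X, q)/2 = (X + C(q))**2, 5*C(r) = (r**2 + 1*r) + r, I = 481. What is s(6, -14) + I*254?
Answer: 2975942/25 ≈ 1.1904e+5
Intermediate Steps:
C(r) = r**2/5 + 2*r/5 (C(r) = ((r**2 + 1*r) + r)/5 = ((r**2 + r) + r)/5 = ((r + r**2) + r)/5 = (r**2 + 2*r)/5 = r**2/5 + 2*r/5)
s(X, q) = -2*(X + q*(2 + q)/5)**2
s(6, -14) + I*254 = -2*(5*6 - 14*(2 - 14))**2/25 + 481*254 = -2*(30 - 14*(-12))**2/25 + 122174 = -2*(30 + 168)**2/25 + 122174 = -2/25*198**2 + 122174 = -2/25*39204 + 122174 = -78408/25 + 122174 = 2975942/25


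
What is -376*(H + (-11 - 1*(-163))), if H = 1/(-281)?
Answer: -16059336/281 ≈ -57151.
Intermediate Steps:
H = -1/281 ≈ -0.0035587
-376*(H + (-11 - 1*(-163))) = -376*(-1/281 + (-11 - 1*(-163))) = -376*(-1/281 + (-11 + 163)) = -376*(-1/281 + 152) = -376*42711/281 = -16059336/281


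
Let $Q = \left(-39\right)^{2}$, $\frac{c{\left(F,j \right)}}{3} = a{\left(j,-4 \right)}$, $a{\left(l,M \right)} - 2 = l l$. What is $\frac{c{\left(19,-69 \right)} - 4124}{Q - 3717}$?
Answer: $- \frac{10165}{2196} \approx -4.6289$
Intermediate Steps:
$a{\left(l,M \right)} = 2 + l^{2}$ ($a{\left(l,M \right)} = 2 + l l = 2 + l^{2}$)
$c{\left(F,j \right)} = 6 + 3 j^{2}$ ($c{\left(F,j \right)} = 3 \left(2 + j^{2}\right) = 6 + 3 j^{2}$)
$Q = 1521$
$\frac{c{\left(19,-69 \right)} - 4124}{Q - 3717} = \frac{\left(6 + 3 \left(-69\right)^{2}\right) - 4124}{1521 - 3717} = \frac{\left(6 + 3 \cdot 4761\right) - 4124}{-2196} = \left(\left(6 + 14283\right) - 4124\right) \left(- \frac{1}{2196}\right) = \left(14289 - 4124\right) \left(- \frac{1}{2196}\right) = 10165 \left(- \frac{1}{2196}\right) = - \frac{10165}{2196}$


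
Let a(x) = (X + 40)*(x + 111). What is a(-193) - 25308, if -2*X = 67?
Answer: -25841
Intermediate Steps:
X = -67/2 (X = -½*67 = -67/2 ≈ -33.500)
a(x) = 1443/2 + 13*x/2 (a(x) = (-67/2 + 40)*(x + 111) = 13*(111 + x)/2 = 1443/2 + 13*x/2)
a(-193) - 25308 = (1443/2 + (13/2)*(-193)) - 25308 = (1443/2 - 2509/2) - 25308 = -533 - 25308 = -25841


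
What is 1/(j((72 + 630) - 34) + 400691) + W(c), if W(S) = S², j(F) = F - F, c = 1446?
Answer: 837811222957/400691 ≈ 2.0909e+6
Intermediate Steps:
j(F) = 0
1/(j((72 + 630) - 34) + 400691) + W(c) = 1/(0 + 400691) + 1446² = 1/400691 + 2090916 = 837811222957/400691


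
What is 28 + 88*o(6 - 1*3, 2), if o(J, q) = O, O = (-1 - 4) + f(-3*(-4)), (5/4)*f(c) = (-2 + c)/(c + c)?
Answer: -1148/3 ≈ -382.67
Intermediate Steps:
f(c) = 2*(-2 + c)/(5*c) (f(c) = 4*((-2 + c)/(c + c))/5 = 4*((-2 + c)/((2*c)))/5 = 4*((-2 + c)*(1/(2*c)))/5 = 4*((-2 + c)/(2*c))/5 = 2*(-2 + c)/(5*c))
O = -14/3 (O = (-1 - 4) + 2*(-2 - 3*(-4))/(5*((-3*(-4)))) = -5 + (⅖)*(-2 + 12)/12 = -5 + (⅖)*(1/12)*10 = -5 + ⅓ = -14/3 ≈ -4.6667)
o(J, q) = -14/3
28 + 88*o(6 - 1*3, 2) = 28 + 88*(-14/3) = 28 - 1232/3 = -1148/3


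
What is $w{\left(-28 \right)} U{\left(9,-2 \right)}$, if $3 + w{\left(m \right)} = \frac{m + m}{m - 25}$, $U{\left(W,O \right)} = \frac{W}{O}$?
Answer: $\frac{927}{106} \approx 8.7453$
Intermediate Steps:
$w{\left(m \right)} = -3 + \frac{2 m}{-25 + m}$ ($w{\left(m \right)} = -3 + \frac{m + m}{m - 25} = -3 + \frac{2 m}{-25 + m}$)
$w{\left(-28 \right)} U{\left(9,-2 \right)} = \frac{75 - -28}{-25 - 28} \frac{9}{-2} = \frac{75 + 28}{-53} \cdot 9 \left(- \frac{1}{2}\right) = \left(- \frac{1}{53}\right) 103 \left(- \frac{9}{2}\right) = \left(- \frac{103}{53}\right) \left(- \frac{9}{2}\right) = \frac{927}{106}$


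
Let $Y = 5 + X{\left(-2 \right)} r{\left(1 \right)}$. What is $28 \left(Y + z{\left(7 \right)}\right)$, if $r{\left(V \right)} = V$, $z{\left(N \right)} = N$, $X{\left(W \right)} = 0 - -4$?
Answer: $448$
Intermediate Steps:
$X{\left(W \right)} = 4$ ($X{\left(W \right)} = 0 + 4 = 4$)
$Y = 9$ ($Y = 5 + 4 \cdot 1 = 5 + 4 = 9$)
$28 \left(Y + z{\left(7 \right)}\right) = 28 \left(9 + 7\right) = 28 \cdot 16 = 448$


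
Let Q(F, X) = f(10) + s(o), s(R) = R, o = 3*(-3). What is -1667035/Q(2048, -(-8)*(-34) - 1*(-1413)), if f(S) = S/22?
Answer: 18337385/94 ≈ 1.9508e+5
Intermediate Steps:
o = -9
f(S) = S/22 (f(S) = S*(1/22) = S/22)
Q(F, X) = -94/11 (Q(F, X) = (1/22)*10 - 9 = 5/11 - 9 = -94/11)
-1667035/Q(2048, -(-8)*(-34) - 1*(-1413)) = -1667035/(-94/11) = -1667035*(-11/94) = 18337385/94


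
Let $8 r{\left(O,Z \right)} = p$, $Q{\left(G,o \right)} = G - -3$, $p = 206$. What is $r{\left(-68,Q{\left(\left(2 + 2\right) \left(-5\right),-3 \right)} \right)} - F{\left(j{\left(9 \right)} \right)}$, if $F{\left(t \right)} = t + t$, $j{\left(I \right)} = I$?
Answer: $\frac{31}{4} \approx 7.75$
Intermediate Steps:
$Q{\left(G,o \right)} = 3 + G$ ($Q{\left(G,o \right)} = G + 3 = 3 + G$)
$r{\left(O,Z \right)} = \frac{103}{4}$ ($r{\left(O,Z \right)} = \frac{1}{8} \cdot 206 = \frac{103}{4}$)
$F{\left(t \right)} = 2 t$
$r{\left(-68,Q{\left(\left(2 + 2\right) \left(-5\right),-3 \right)} \right)} - F{\left(j{\left(9 \right)} \right)} = \frac{103}{4} - 2 \cdot 9 = \frac{103}{4} - 18 = \frac{31}{4}$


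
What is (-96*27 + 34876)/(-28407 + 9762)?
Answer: -32284/18645 ≈ -1.7315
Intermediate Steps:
(-96*27 + 34876)/(-28407 + 9762) = (-2592 + 34876)/(-18645) = 32284*(-1/18645) = -32284/18645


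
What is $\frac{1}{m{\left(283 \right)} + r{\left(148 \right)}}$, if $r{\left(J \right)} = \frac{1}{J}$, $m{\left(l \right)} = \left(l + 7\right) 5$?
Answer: $\frac{148}{214601} \approx 0.00068965$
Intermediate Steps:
$m{\left(l \right)} = 35 + 5 l$ ($m{\left(l \right)} = \left(7 + l\right) 5 = 35 + 5 l$)
$\frac{1}{m{\left(283 \right)} + r{\left(148 \right)}} = \frac{1}{\left(35 + 5 \cdot 283\right) + \frac{1}{148}} = \frac{1}{\left(35 + 1415\right) + \frac{1}{148}} = \frac{1}{1450 + \frac{1}{148}} = \frac{1}{\frac{214601}{148}} = \frac{148}{214601}$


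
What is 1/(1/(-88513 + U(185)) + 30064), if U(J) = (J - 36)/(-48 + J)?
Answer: 12126132/364560032311 ≈ 3.3262e-5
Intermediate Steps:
U(J) = (-36 + J)/(-48 + J)
1/(1/(-88513 + U(185)) + 30064) = 1/(1/(-88513 + (-36 + 185)/(-48 + 185)) + 30064) = 1/(1/(-88513 + 149/137) + 30064) = 1/(1/(-12126132/137) + 30064) = 1/(-137/12126132 + 30064) = 1/(364560032311/12126132) = 12126132/364560032311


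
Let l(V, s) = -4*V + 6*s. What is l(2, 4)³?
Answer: 4096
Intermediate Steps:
l(2, 4)³ = (-4*2 + 6*4)³ = (-8 + 24)³ = 16³ = 4096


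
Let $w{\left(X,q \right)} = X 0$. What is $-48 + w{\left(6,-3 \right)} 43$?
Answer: $-48$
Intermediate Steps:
$w{\left(X,q \right)} = 0$
$-48 + w{\left(6,-3 \right)} 43 = -48 + 0 \cdot 43 = -48 + 0 = -48$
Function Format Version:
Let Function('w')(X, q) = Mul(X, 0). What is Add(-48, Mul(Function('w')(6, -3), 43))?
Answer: -48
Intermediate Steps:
Function('w')(X, q) = 0
Add(-48, Mul(Function('w')(6, -3), 43)) = Add(-48, Mul(0, 43)) = Add(-48, 0) = -48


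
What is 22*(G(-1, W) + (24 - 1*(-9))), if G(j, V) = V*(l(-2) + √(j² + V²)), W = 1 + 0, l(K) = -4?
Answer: 638 + 22*√2 ≈ 669.11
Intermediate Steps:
W = 1
G(j, V) = V*(-4 + √(V² + j²)) (G(j, V) = V*(-4 + √(j² + V²)) = V*(-4 + √(V² + j²)))
22*(G(-1, W) + (24 - 1*(-9))) = 22*(1*(-4 + √(1² + (-1)²)) + (24 - 1*(-9))) = 22*(1*(-4 + √(1 + 1)) + (24 + 9)) = 22*(1*(-4 + √2) + 33) = 22*((-4 + √2) + 33) = 22*(29 + √2) = 638 + 22*√2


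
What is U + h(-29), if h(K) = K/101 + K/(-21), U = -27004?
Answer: -57273164/2121 ≈ -27003.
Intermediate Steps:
h(K) = -80*K/2121 (h(K) = K*(1/101) + K*(-1/21) = K/101 - K/21 = -80*K/2121)
U + h(-29) = -27004 - 80/2121*(-29) = -27004 + 2320/2121 = -57273164/2121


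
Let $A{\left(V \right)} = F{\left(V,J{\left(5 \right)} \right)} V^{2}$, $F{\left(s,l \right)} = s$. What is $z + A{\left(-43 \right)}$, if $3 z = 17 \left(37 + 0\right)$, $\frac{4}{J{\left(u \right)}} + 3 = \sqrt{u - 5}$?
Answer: $- \frac{237892}{3} \approx -79297.0$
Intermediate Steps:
$J{\left(u \right)} = \frac{4}{-3 + \sqrt{-5 + u}}$ ($J{\left(u \right)} = \frac{4}{-3 + \sqrt{u - 5}} = \frac{4}{-3 + \sqrt{-5 + u}}$)
$A{\left(V \right)} = V^{3}$ ($A{\left(V \right)} = V V^{2} = V^{3}$)
$z = \frac{629}{3}$ ($z = \frac{17 \left(37 + 0\right)}{3} = \frac{17 \cdot 37}{3} = \frac{1}{3} \cdot 629 = \frac{629}{3} \approx 209.67$)
$z + A{\left(-43 \right)} = \frac{629}{3} + \left(-43\right)^{3} = \frac{629}{3} - 79507 = - \frac{237892}{3}$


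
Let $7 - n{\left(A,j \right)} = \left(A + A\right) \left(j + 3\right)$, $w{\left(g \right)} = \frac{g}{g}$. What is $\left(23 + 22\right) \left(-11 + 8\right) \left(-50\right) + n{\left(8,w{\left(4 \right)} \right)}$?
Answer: $6693$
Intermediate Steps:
$w{\left(g \right)} = 1$
$n{\left(A,j \right)} = 7 - 2 A \left(3 + j\right)$ ($n{\left(A,j \right)} = 7 - \left(A + A\right) \left(j + 3\right) = 7 - 2 A \left(3 + j\right)$)
$\left(23 + 22\right) \left(-11 + 8\right) \left(-50\right) + n{\left(8,w{\left(4 \right)} \right)} = \left(23 + 22\right) \left(-11 + 8\right) \left(-50\right) - \left(41 + 16\right) = 45 \left(-3\right) \left(-50\right) - 57 = \left(-135\right) \left(-50\right) - 57 = 6750 - 57 = 6693$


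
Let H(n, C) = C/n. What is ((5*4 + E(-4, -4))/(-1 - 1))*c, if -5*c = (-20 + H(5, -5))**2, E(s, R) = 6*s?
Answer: -882/5 ≈ -176.40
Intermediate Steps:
c = -441/5 (c = -(-20 - 5/5)**2/5 = -(-20 - 5*1/5)**2/5 = -(-20 - 1)**2/5 = -1/5*(-21)**2 = -1/5*441 = -441/5 ≈ -88.200)
((5*4 + E(-4, -4))/(-1 - 1))*c = ((5*4 + 6*(-4))/(-1 - 1))*(-441/5) = ((20 - 24)/(-2))*(-441/5) = -4*(-1/2)*(-441/5) = 2*(-441/5) = -882/5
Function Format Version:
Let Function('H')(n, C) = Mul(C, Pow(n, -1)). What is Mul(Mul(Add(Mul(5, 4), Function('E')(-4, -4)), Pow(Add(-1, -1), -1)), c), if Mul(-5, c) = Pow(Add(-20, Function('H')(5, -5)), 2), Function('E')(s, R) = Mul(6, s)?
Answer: Rational(-882, 5) ≈ -176.40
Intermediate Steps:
c = Rational(-441, 5) (c = Mul(Rational(-1, 5), Pow(Add(-20, Mul(-5, Pow(5, -1))), 2)) = Mul(Rational(-1, 5), Pow(Add(-20, Mul(-5, Rational(1, 5))), 2)) = Mul(Rational(-1, 5), Pow(Add(-20, -1), 2)) = Mul(Rational(-1, 5), Pow(-21, 2)) = Mul(Rational(-1, 5), 441) = Rational(-441, 5) ≈ -88.200)
Mul(Mul(Add(Mul(5, 4), Function('E')(-4, -4)), Pow(Add(-1, -1), -1)), c) = Mul(Mul(Add(Mul(5, 4), Mul(6, -4)), Pow(Add(-1, -1), -1)), Rational(-441, 5)) = Mul(Mul(Add(20, -24), Pow(-2, -1)), Rational(-441, 5)) = Mul(Mul(-4, Rational(-1, 2)), Rational(-441, 5)) = Mul(2, Rational(-441, 5)) = Rational(-882, 5)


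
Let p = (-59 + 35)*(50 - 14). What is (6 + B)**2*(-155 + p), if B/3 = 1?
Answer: -82539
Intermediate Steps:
B = 3 (B = 3*1 = 3)
p = -864 (p = -24*36 = -864)
(6 + B)**2*(-155 + p) = (6 + 3)**2*(-155 - 864) = 9**2*(-1019) = 81*(-1019) = -82539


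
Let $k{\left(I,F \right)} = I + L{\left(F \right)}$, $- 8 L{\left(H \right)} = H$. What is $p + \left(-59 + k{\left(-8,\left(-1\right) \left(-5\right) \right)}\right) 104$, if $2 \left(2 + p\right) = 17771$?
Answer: $\frac{3701}{2} \approx 1850.5$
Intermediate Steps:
$L{\left(H \right)} = - \frac{H}{8}$
$k{\left(I,F \right)} = I - \frac{F}{8}$
$p = \frac{17767}{2}$ ($p = -2 + \frac{1}{2} \cdot 17771 = -2 + \frac{17771}{2} = \frac{17767}{2} \approx 8883.5$)
$p + \left(-59 + k{\left(-8,\left(-1\right) \left(-5\right) \right)}\right) 104 = \frac{17767}{2} + \left(-59 - \left(8 + \frac{\left(-1\right) \left(-5\right)}{8}\right)\right) 104 = \frac{17767}{2} + \left(-59 - \frac{69}{8}\right) 104 = \frac{17767}{2} - 7033 = \frac{3701}{2}$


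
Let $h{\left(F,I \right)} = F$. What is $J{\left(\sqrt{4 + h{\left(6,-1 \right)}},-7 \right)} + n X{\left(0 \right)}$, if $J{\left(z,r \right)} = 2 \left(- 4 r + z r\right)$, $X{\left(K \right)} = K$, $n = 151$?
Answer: $56 - 14 \sqrt{10} \approx 11.728$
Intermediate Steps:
$J{\left(z,r \right)} = - 8 r + 2 r z$ ($J{\left(z,r \right)} = 2 \left(- 4 r + r z\right) = - 8 r + 2 r z$)
$J{\left(\sqrt{4 + h{\left(6,-1 \right)}},-7 \right)} + n X{\left(0 \right)} = 2 \left(-7\right) \left(-4 + \sqrt{4 + 6}\right) + 151 \cdot 0 = 2 \left(-7\right) \left(-4 + \sqrt{10}\right) + 0 = \left(56 - 14 \sqrt{10}\right) + 0 = 56 - 14 \sqrt{10}$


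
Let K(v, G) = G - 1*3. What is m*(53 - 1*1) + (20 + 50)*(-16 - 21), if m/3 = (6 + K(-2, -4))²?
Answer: -2434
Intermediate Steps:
K(v, G) = -3 + G (K(v, G) = G - 3 = -3 + G)
m = 3 (m = 3*(6 + (-3 - 4))² = 3*(6 - 7)² = 3*(-1)² = 3*1 = 3)
m*(53 - 1*1) + (20 + 50)*(-16 - 21) = 3*(53 - 1*1) + (20 + 50)*(-16 - 21) = 3*(53 - 1) + 70*(-37) = 3*52 - 2590 = 156 - 2590 = -2434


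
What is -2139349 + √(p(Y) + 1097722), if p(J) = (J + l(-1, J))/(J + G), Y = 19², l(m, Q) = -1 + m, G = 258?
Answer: -2139349 + √420604481463/619 ≈ -2.1383e+6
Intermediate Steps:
Y = 361
p(J) = (-2 + J)/(258 + J) (p(J) = (J + (-1 - 1))/(J + 258) = (J - 2)/(258 + J) = (-2 + J)/(258 + J))
-2139349 + √(p(Y) + 1097722) = -2139349 + √((-2 + 361)/(258 + 361) + 1097722) = -2139349 + √(359/619 + 1097722) = -2139349 + √(679490277/619) = -2139349 + √420604481463/619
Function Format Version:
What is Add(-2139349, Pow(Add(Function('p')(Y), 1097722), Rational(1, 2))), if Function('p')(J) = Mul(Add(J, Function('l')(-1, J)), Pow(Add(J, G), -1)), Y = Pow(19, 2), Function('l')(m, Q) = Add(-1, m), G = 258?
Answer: Add(-2139349, Mul(Rational(1, 619), Pow(420604481463, Rational(1, 2)))) ≈ -2.1383e+6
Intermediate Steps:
Y = 361
Function('p')(J) = Mul(Pow(Add(258, J), -1), Add(-2, J)) (Function('p')(J) = Mul(Add(J, Add(-1, -1)), Pow(Add(J, 258), -1)) = Mul(Add(J, -2), Pow(Add(258, J), -1)) = Mul(Add(-2, J), Pow(Add(258, J), -1)) = Mul(Pow(Add(258, J), -1), Add(-2, J)))
Add(-2139349, Pow(Add(Function('p')(Y), 1097722), Rational(1, 2))) = Add(-2139349, Pow(Add(Mul(Pow(Add(258, 361), -1), Add(-2, 361)), 1097722), Rational(1, 2))) = Add(-2139349, Pow(Add(Mul(Pow(619, -1), 359), 1097722), Rational(1, 2))) = Add(-2139349, Pow(Add(Mul(Rational(1, 619), 359), 1097722), Rational(1, 2))) = Add(-2139349, Pow(Add(Rational(359, 619), 1097722), Rational(1, 2))) = Add(-2139349, Pow(Rational(679490277, 619), Rational(1, 2))) = Add(-2139349, Mul(Rational(1, 619), Pow(420604481463, Rational(1, 2))))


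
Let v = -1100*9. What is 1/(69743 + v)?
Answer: 1/59843 ≈ 1.6710e-5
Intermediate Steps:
v = -9900
1/(69743 + v) = 1/(69743 - 9900) = 1/59843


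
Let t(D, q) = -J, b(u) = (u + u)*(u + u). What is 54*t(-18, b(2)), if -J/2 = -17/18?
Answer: -102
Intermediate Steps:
b(u) = 4*u² (b(u) = (2*u)*(2*u) = 4*u²)
J = 17/9 (J = -(-34)/18 = -2*(-17/18) = 17/9 ≈ 1.8889)
t(D, q) = -17/9 (t(D, q) = -1*17/9 = -17/9)
54*t(-18, b(2)) = 54*(-17/9) = -102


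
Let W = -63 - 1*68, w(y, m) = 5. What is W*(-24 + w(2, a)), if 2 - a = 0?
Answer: 2489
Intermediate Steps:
a = 2 (a = 2 - 1*0 = 2 + 0 = 2)
W = -131 (W = -63 - 68 = -131)
W*(-24 + w(2, a)) = -131*(-24 + 5) = -131*(-19) = 2489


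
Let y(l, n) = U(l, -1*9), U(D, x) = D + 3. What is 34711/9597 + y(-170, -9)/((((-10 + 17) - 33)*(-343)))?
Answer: 43992857/12226578 ≈ 3.5981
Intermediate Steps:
U(D, x) = 3 + D
y(l, n) = 3 + l
34711/9597 + y(-170, -9)/((((-10 + 17) - 33)*(-343))) = 34711/9597 + (3 - 170)/((((-10 + 17) - 33)*(-343))) = 34711*(1/9597) - 167*(-1/(343*(7 - 33))) = 34711/9597 - 167/((-26*(-343))) = 34711/9597 - 167/8918 = 43992857/12226578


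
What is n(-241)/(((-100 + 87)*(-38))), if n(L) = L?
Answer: -241/494 ≈ -0.48785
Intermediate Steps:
n(-241)/(((-100 + 87)*(-38))) = -241*(-1/(38*(-100 + 87))) = -241/((-13*(-38))) = -241/494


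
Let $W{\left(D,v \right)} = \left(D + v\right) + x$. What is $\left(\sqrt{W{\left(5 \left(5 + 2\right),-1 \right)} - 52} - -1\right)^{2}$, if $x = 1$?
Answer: $\left(1 + i \sqrt{17}\right)^{2} \approx -16.0 + 8.2462 i$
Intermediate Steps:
$W{\left(D,v \right)} = 1 + D + v$ ($W{\left(D,v \right)} = \left(D + v\right) + 1 = 1 + D + v$)
$\left(\sqrt{W{\left(5 \left(5 + 2\right),-1 \right)} - 52} - -1\right)^{2} = \left(\sqrt{\left(1 + 5 \left(5 + 2\right) - 1\right) - 52} - -1\right)^{2} = \left(\sqrt{\left(1 + 5 \cdot 7 - 1\right) - 52} + 1\right)^{2} = \left(\sqrt{\left(1 + 35 - 1\right) - 52} + 1\right)^{2} = \left(\sqrt{35 - 52} + 1\right)^{2} = \left(\sqrt{-17} + 1\right)^{2} = \left(i \sqrt{17} + 1\right)^{2} = \left(1 + i \sqrt{17}\right)^{2}$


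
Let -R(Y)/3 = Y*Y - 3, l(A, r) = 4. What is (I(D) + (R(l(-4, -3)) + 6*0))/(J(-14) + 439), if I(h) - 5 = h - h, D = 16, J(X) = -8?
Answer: -34/431 ≈ -0.078886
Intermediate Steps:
R(Y) = 9 - 3*Y² (R(Y) = -3*(Y*Y - 3) = -3*(Y² - 3) = -3*(-3 + Y²) = 9 - 3*Y²)
I(h) = 5 (I(h) = 5 + (h - h) = 5 + 0 = 5)
(I(D) + (R(l(-4, -3)) + 6*0))/(J(-14) + 439) = (5 + ((9 - 3*4²) + 6*0))/(-8 + 439) = (5 + ((9 - 3*16) + 0))/431 = (5 + ((9 - 48) + 0))*(1/431) = (5 + (-39 + 0))*(1/431) = (5 - 39)*(1/431) = -34*1/431 = -34/431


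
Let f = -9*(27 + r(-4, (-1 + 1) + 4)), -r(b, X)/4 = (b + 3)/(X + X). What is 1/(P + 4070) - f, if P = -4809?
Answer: 365803/1478 ≈ 247.50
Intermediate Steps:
r(b, X) = -2*(3 + b)/X (r(b, X) = -4*(b + 3)/(X + X) = -4*(3 + b)/(2*X) = -4*(3 + b)*1/(2*X) = -2*(3 + b)/X)
f = -495/2 (f = -9*(27 + 2*(-3 - 1*(-4))/((-1 + 1) + 4)) = -9*(27 + 2*(-3 + 4)/(0 + 4)) = -9*(27 + 2*1/4) = -9*(27 + 2*(1/4)*1) = -9*(27 + 1/2) = -9*55/2 = -495/2 ≈ -247.50)
1/(P + 4070) - f = 1/(-4809 + 4070) - 1*(-495/2) = 1/(-739) + 495/2 = -1/739 + 495/2 = 365803/1478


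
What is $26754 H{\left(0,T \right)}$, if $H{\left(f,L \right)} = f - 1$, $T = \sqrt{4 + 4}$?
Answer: $-26754$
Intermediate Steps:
$T = 2 \sqrt{2}$ ($T = \sqrt{8} = 2 \sqrt{2} \approx 2.8284$)
$H{\left(f,L \right)} = -1 + f$ ($H{\left(f,L \right)} = f - 1 = -1 + f$)
$26754 H{\left(0,T \right)} = 26754 \left(-1 + 0\right) = 26754 \left(-1\right) = -26754$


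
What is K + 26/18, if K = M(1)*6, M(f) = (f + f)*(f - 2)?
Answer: -95/9 ≈ -10.556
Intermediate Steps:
M(f) = 2*f*(-2 + f) (M(f) = (2*f)*(-2 + f) = 2*f*(-2 + f))
K = -12 (K = (2*1*(-2 + 1))*6 = (2*1*(-1))*6 = -2*6 = -12)
K + 26/18 = -12 + 26/18 = -12 + (1/18)*26 = -12 + 13/9 = -95/9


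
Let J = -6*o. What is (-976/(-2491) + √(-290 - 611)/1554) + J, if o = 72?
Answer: -1075136/2491 + I*√901/1554 ≈ -431.61 + 0.019316*I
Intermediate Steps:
J = -432 (J = -6*72 = -432)
(-976/(-2491) + √(-290 - 611)/1554) + J = (-976/(-2491) + √(-290 - 611)/1554) - 432 = (-976*(-1/2491) + √(-901)*(1/1554)) - 432 = (976/2491 + (I*√901)*(1/1554)) - 432 = (976/2491 + I*√901/1554) - 432 = -1075136/2491 + I*√901/1554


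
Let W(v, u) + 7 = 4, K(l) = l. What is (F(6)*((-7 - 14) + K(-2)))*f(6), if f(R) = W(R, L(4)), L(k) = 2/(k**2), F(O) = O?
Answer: 414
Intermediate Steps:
L(k) = 2/k**2
W(v, u) = -3 (W(v, u) = -7 + 4 = -3)
f(R) = -3
(F(6)*((-7 - 14) + K(-2)))*f(6) = (6*((-7 - 14) - 2))*(-3) = (6*(-21 - 2))*(-3) = (6*(-23))*(-3) = -138*(-3) = 414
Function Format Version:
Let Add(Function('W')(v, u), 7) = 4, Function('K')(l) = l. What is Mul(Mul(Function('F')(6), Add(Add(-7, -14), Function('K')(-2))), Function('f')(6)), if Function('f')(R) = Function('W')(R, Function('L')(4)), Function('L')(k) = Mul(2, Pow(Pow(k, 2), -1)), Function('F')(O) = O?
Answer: 414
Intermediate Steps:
Function('L')(k) = Mul(2, Pow(k, -2))
Function('W')(v, u) = -3 (Function('W')(v, u) = Add(-7, 4) = -3)
Function('f')(R) = -3
Mul(Mul(Function('F')(6), Add(Add(-7, -14), Function('K')(-2))), Function('f')(6)) = Mul(Mul(6, Add(Add(-7, -14), -2)), -3) = Mul(Mul(6, Add(-21, -2)), -3) = Mul(Mul(6, -23), -3) = Mul(-138, -3) = 414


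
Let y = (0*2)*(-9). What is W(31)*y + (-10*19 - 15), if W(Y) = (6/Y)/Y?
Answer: -205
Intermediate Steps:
y = 0 (y = 0*(-9) = 0)
W(Y) = 6/Y²
W(31)*y + (-10*19 - 15) = (6/31²)*0 + (-10*19 - 15) = (6*(1/961))*0 + (-190 - 15) = (6/961)*0 - 205 = 0 - 205 = -205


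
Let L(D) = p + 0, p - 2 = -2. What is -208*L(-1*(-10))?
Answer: 0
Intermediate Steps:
p = 0 (p = 2 - 2 = 0)
L(D) = 0 (L(D) = 0 + 0 = 0)
-208*L(-1*(-10)) = -208*0 = 0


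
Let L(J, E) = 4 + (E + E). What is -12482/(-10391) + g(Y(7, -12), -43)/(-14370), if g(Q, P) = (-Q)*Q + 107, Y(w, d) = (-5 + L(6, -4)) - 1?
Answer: 179293603/149318670 ≈ 1.2007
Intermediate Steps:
L(J, E) = 4 + 2*E
Y(w, d) = -10 (Y(w, d) = (-5 + (4 + 2*(-4))) - 1 = (-5 + (4 - 8)) - 1 = (-5 - 4) - 1 = -9 - 1 = -10)
g(Q, P) = 107 - Q² (g(Q, P) = -Q² + 107 = 107 - Q²)
-12482/(-10391) + g(Y(7, -12), -43)/(-14370) = -12482/(-10391) + (107 - 1*(-10)²)/(-14370) = -12482*(-1/10391) + (107 - 1*100)*(-1/14370) = 12482/10391 + (107 - 100)*(-1/14370) = 12482/10391 + 7*(-1/14370) = 12482/10391 - 7/14370 = 179293603/149318670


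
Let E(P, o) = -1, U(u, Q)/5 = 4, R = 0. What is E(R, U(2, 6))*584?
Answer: -584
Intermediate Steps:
U(u, Q) = 20 (U(u, Q) = 5*4 = 20)
E(R, U(2, 6))*584 = -1*584 = -584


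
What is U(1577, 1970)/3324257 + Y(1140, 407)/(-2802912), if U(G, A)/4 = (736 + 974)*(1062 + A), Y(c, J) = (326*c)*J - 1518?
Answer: -74114072475279/1552933306064 ≈ -47.725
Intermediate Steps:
Y(c, J) = -1518 + 326*J*c (Y(c, J) = 326*J*c - 1518 = -1518 + 326*J*c)
U(G, A) = 7264080 + 6840*A (U(G, A) = 4*((736 + 974)*(1062 + A)) = 4*(1710*(1062 + A)) = 4*(1816020 + 1710*A) = 7264080 + 6840*A)
U(1577, 1970)/3324257 + Y(1140, 407)/(-2802912) = (7264080 + 6840*1970)/3324257 + (-1518 + 326*407*1140)/(-2802912) = (7264080 + 13474800)*(1/3324257) + (-1518 + 151257480)*(-1/2802912) = 20738880*(1/3324257) + 151255962*(-1/2802912) = 20738880/3324257 - 25209327/467152 = -74114072475279/1552933306064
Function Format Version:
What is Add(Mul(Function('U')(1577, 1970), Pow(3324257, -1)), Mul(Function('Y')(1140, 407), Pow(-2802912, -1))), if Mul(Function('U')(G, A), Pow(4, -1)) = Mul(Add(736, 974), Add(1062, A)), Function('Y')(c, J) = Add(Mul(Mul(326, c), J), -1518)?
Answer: Rational(-74114072475279, 1552933306064) ≈ -47.725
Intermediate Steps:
Function('Y')(c, J) = Add(-1518, Mul(326, J, c)) (Function('Y')(c, J) = Add(Mul(326, J, c), -1518) = Add(-1518, Mul(326, J, c)))
Function('U')(G, A) = Add(7264080, Mul(6840, A)) (Function('U')(G, A) = Mul(4, Mul(Add(736, 974), Add(1062, A))) = Mul(4, Mul(1710, Add(1062, A))) = Mul(4, Add(1816020, Mul(1710, A))) = Add(7264080, Mul(6840, A)))
Add(Mul(Function('U')(1577, 1970), Pow(3324257, -1)), Mul(Function('Y')(1140, 407), Pow(-2802912, -1))) = Add(Mul(Add(7264080, Mul(6840, 1970)), Pow(3324257, -1)), Mul(Add(-1518, Mul(326, 407, 1140)), Pow(-2802912, -1))) = Add(Mul(Add(7264080, 13474800), Rational(1, 3324257)), Mul(Add(-1518, 151257480), Rational(-1, 2802912))) = Add(Mul(20738880, Rational(1, 3324257)), Mul(151255962, Rational(-1, 2802912))) = Add(Rational(20738880, 3324257), Rational(-25209327, 467152)) = Rational(-74114072475279, 1552933306064)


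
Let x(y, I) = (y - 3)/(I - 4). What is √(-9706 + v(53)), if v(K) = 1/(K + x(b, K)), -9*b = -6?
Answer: I*√3000468178/556 ≈ 98.519*I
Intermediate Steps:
b = ⅔ (b = -⅑*(-6) = ⅔ ≈ 0.66667)
x(y, I) = (-3 + y)/(-4 + I)
v(K) = 1/(K - 7/(3*(-4 + K))) (v(K) = 1/(K + (-3 + ⅔)/(-4 + K)) = 1/(K - 7/3/(-4 + K)) = 1/(K - 7/(3*(-4 + K))))
√(-9706 + v(53)) = √(-9706 + 3*(-4 + 53)/(-7 + 3*53*(-4 + 53))) = √(-9706 + 3*49/(-7 + 3*53*49)) = √(-9706 + 3*49/(-7 + 7791)) = √(-9706 + 3*49/7784) = √(-9706 + 3*(1/7784)*49) = √(-9706 + 21/1112) = √(-10793051/1112) = I*√3000468178/556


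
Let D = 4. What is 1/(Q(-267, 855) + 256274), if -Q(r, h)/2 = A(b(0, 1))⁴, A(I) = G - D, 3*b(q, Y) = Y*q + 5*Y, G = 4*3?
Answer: 1/248082 ≈ 4.0309e-6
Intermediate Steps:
G = 12
b(q, Y) = 5*Y/3 + Y*q/3 (b(q, Y) = (Y*q + 5*Y)/3 = (5*Y + Y*q)/3 = 5*Y/3 + Y*q/3)
A(I) = 8 (A(I) = 12 - 1*4 = 12 - 4 = 8)
Q(r, h) = -8192 (Q(r, h) = -2*8⁴ = -2*4096 = -8192)
1/(Q(-267, 855) + 256274) = 1/(-8192 + 256274) = 1/248082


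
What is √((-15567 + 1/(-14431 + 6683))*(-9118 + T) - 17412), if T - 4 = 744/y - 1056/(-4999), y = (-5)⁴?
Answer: √33247528817526234538445274/484153150 ≈ 11910.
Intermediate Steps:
y = 625
T = 16876756/3124375 (T = 4 + (744/625 - 1056/(-4999)) = 4 + (744*(1/625) - 1056*(-1/4999)) = 4 + (744/625 + 1056/4999) = 4 + 4379256/3124375 = 16876756/3124375 ≈ 5.4016)
√((-15567 + 1/(-14431 + 6683))*(-9118 + T) - 17412) = √((-15567 + 1/(-14431 + 6683))*(-9118 + 16876756/3124375) - 17412) = √((-15567 + 1/(-7748))*(-28471174494/3124375) - 17412) = √((-15567 - 1/7748)*(-28471174494/3124375) - 17412) = √(-120613117/7748*(-28471174494/3124375) - 17412) = √(1716998550186118899/12103828750 - 17412) = √(1716787798319923899/12103828750) = √33247528817526234538445274/484153150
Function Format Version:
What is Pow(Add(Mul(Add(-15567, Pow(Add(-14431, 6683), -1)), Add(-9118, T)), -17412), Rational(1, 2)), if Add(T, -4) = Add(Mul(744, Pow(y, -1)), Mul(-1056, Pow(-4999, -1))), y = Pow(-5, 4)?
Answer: Mul(Rational(1, 484153150), Pow(33247528817526234538445274, Rational(1, 2))) ≈ 11910.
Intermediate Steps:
y = 625
T = Rational(16876756, 3124375) (T = Add(4, Add(Mul(744, Pow(625, -1)), Mul(-1056, Pow(-4999, -1)))) = Add(4, Add(Mul(744, Rational(1, 625)), Mul(-1056, Rational(-1, 4999)))) = Add(4, Add(Rational(744, 625), Rational(1056, 4999))) = Add(4, Rational(4379256, 3124375)) = Rational(16876756, 3124375) ≈ 5.4016)
Pow(Add(Mul(Add(-15567, Pow(Add(-14431, 6683), -1)), Add(-9118, T)), -17412), Rational(1, 2)) = Pow(Add(Mul(Add(-15567, Pow(Add(-14431, 6683), -1)), Add(-9118, Rational(16876756, 3124375))), -17412), Rational(1, 2)) = Pow(Add(Mul(Add(-15567, Pow(-7748, -1)), Rational(-28471174494, 3124375)), -17412), Rational(1, 2)) = Pow(Add(Mul(Add(-15567, Rational(-1, 7748)), Rational(-28471174494, 3124375)), -17412), Rational(1, 2)) = Pow(Add(Mul(Rational(-120613117, 7748), Rational(-28471174494, 3124375)), -17412), Rational(1, 2)) = Pow(Add(Rational(1716998550186118899, 12103828750), -17412), Rational(1, 2)) = Pow(Rational(1716787798319923899, 12103828750), Rational(1, 2)) = Mul(Rational(1, 484153150), Pow(33247528817526234538445274, Rational(1, 2)))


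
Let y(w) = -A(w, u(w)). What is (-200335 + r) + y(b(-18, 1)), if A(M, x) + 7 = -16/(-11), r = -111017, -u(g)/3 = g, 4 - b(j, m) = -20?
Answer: -3424811/11 ≈ -3.1135e+5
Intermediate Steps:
b(j, m) = 24 (b(j, m) = 4 - 1*(-20) = 4 + 20 = 24)
u(g) = -3*g
A(M, x) = -61/11 (A(M, x) = -7 - 16/(-11) = -7 - 16*(-1/11) = -7 + 16/11 = -61/11)
y(w) = 61/11 (y(w) = -1*(-61/11) = 61/11)
(-200335 + r) + y(b(-18, 1)) = (-200335 - 111017) + 61/11 = -311352 + 61/11 = -3424811/11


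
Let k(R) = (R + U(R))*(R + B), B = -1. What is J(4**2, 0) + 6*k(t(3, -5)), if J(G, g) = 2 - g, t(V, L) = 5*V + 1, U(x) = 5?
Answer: 1892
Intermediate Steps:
t(V, L) = 1 + 5*V
k(R) = (-1 + R)*(5 + R) (k(R) = (R + 5)*(R - 1) = (5 + R)*(-1 + R) = (-1 + R)*(5 + R))
J(4**2, 0) + 6*k(t(3, -5)) = (2 - 1*0) + 6*(-5 + (1 + 5*3)**2 + 4*(1 + 5*3)) = (2 + 0) + 6*(-5 + (1 + 15)**2 + 4*(1 + 15)) = 2 + 6*(-5 + 16**2 + 4*16) = 2 + 6*(-5 + 256 + 64) = 2 + 6*315 = 2 + 1890 = 1892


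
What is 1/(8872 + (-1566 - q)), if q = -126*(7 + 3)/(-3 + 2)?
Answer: 1/6046 ≈ 0.00016540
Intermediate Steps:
q = 1260 (q = -1260/(-1) = -1260*(-1) = -126*(-10) = 1260)
1/(8872 + (-1566 - q)) = 1/(8872 + (-1566 - 1*1260)) = 1/(8872 + (-1566 - 1260)) = 1/(8872 - 2826) = 1/6046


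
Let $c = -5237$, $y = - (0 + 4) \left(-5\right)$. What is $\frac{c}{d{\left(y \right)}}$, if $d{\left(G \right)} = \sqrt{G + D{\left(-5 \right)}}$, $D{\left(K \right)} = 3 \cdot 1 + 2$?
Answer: $- \frac{5237}{5} \approx -1047.4$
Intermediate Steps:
$D{\left(K \right)} = 5$ ($D{\left(K \right)} = 3 + 2 = 5$)
$y = 20$ ($y = \left(-1\right) 4 \left(-5\right) = \left(-4\right) \left(-5\right) = 20$)
$d{\left(G \right)} = \sqrt{5 + G}$ ($d{\left(G \right)} = \sqrt{G + 5} = \sqrt{5 + G}$)
$\frac{c}{d{\left(y \right)}} = - \frac{5237}{\sqrt{5 + 20}} = - \frac{5237}{\sqrt{25}} = - \frac{5237}{5}$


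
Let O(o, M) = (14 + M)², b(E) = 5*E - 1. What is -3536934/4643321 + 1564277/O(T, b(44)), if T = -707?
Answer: 7071423633991/252081253769 ≈ 28.052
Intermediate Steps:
b(E) = -1 + 5*E
-3536934/4643321 + 1564277/O(T, b(44)) = -3536934/4643321 + 1564277/((14 + (-1 + 5*44))²) = -3536934*1/4643321 + 1564277/((14 + (-1 + 220))²) = -3536934/4643321 + 1564277/((14 + 219)²) = -3536934/4643321 + 1564277/(233²) = -3536934/4643321 + 1564277/54289 = 7071423633991/252081253769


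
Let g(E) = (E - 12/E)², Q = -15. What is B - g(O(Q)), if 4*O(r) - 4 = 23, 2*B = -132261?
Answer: -85737169/1296 ≈ -66155.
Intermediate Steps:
B = -132261/2 (B = (½)*(-132261) = -132261/2 ≈ -66131.)
O(r) = 27/4 (O(r) = 1 + (¼)*23 = 1 + 23/4 = 27/4)
B - g(O(Q)) = -132261/2 - (-12 + (27/4)²)²/(27/4)² = -132261/2 - 16*(-12 + 729/16)²/729 = -132261/2 - 16*(537/16)²/729 = -132261/2 - 16*288369/(729*256) = -132261/2 - 1*32041/1296 = -132261/2 - 32041/1296 = -85737169/1296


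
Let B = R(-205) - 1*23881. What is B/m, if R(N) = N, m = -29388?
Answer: 12043/14694 ≈ 0.81959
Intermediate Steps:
B = -24086 (B = -205 - 1*23881 = -205 - 23881 = -24086)
B/m = -24086/(-29388) = -24086*(-1/29388) = 12043/14694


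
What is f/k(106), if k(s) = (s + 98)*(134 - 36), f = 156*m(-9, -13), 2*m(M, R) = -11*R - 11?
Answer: 429/833 ≈ 0.51501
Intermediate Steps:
m(M, R) = -11/2 - 11*R/2 (m(M, R) = (-11*R - 11)/2 = (-11 - 11*R)/2 = -11/2 - 11*R/2)
f = 10296 (f = 156*(-11/2 - 11/2*(-13)) = 156*(-11/2 + 143/2) = 156*66 = 10296)
k(s) = 9604 + 98*s (k(s) = (98 + s)*98 = 9604 + 98*s)
f/k(106) = 10296/(9604 + 98*106) = 10296/(9604 + 10388) = 10296/19992 = 10296*(1/19992) = 429/833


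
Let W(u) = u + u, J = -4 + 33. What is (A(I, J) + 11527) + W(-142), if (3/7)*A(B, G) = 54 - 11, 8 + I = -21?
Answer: 34030/3 ≈ 11343.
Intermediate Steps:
J = 29
I = -29 (I = -8 - 21 = -29)
W(u) = 2*u
A(B, G) = 301/3 (A(B, G) = 7*(54 - 11)/3 = (7/3)*43 = 301/3)
(A(I, J) + 11527) + W(-142) = (301/3 + 11527) + 2*(-142) = 34882/3 - 284 = 34030/3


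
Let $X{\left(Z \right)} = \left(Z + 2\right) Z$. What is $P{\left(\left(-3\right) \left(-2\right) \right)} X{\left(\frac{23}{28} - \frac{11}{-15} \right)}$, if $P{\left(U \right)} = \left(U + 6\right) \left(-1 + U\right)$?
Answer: $\frac{974929}{2940} \approx 331.61$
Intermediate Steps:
$P{\left(U \right)} = \left(-1 + U\right) \left(6 + U\right)$ ($P{\left(U \right)} = \left(6 + U\right) \left(-1 + U\right) = \left(-1 + U\right) \left(6 + U\right)$)
$X{\left(Z \right)} = Z \left(2 + Z\right)$ ($X{\left(Z \right)} = \left(2 + Z\right) Z = Z \left(2 + Z\right)$)
$P{\left(\left(-3\right) \left(-2\right) \right)} X{\left(\frac{23}{28} - \frac{11}{-15} \right)} = \left(-6 + \left(\left(-3\right) \left(-2\right)\right)^{2} + 5 \left(\left(-3\right) \left(-2\right)\right)\right) \left(\frac{23}{28} - \frac{11}{-15}\right) \left(2 + \left(\frac{23}{28} - \frac{11}{-15}\right)\right) = \left(-6 + 6^{2} + 5 \cdot 6\right) \left(23 \cdot \frac{1}{28} - - \frac{11}{15}\right) \left(2 + \left(23 \cdot \frac{1}{28} - - \frac{11}{15}\right)\right) = \left(-6 + 36 + 30\right) \left(\frac{23}{28} + \frac{11}{15}\right) \left(2 + \left(\frac{23}{28} + \frac{11}{15}\right)\right) = 60 \frac{653 \left(2 + \frac{653}{420}\right)}{420} = 60 \cdot \frac{653}{420} \cdot \frac{1493}{420} = 60 \cdot \frac{974929}{176400} = \frac{974929}{2940}$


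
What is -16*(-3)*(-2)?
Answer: -96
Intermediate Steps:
-16*(-3)*(-2) = 48*(-2) = -96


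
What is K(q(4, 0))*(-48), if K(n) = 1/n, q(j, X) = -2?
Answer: 24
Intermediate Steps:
K(n) = 1/n
K(q(4, 0))*(-48) = -48/(-2) = -1/2*(-48) = 24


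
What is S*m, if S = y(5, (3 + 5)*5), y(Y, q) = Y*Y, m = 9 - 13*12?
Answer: -3675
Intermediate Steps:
m = -147 (m = 9 - 156 = -147)
y(Y, q) = Y²
S = 25 (S = 5² = 25)
S*m = 25*(-147) = -3675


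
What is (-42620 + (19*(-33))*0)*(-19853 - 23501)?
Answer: 1847747480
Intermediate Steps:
(-42620 + (19*(-33))*0)*(-19853 - 23501) = (-42620 - 627*0)*(-43354) = (-42620 + 0)*(-43354) = -42620*(-43354) = 1847747480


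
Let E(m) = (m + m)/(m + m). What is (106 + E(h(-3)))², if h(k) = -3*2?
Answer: 11449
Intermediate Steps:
h(k) = -6
E(m) = 1 (E(m) = (2*m)/((2*m)) = (2*m)*(1/(2*m)) = 1)
(106 + E(h(-3)))² = (106 + 1)² = 107² = 11449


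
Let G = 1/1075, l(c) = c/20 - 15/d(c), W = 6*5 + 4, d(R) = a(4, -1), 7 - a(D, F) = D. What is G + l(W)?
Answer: -7093/2150 ≈ -3.2991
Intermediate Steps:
a(D, F) = 7 - D
d(R) = 3 (d(R) = 7 - 1*4 = 7 - 4 = 3)
W = 34 (W = 30 + 4 = 34)
l(c) = -5 + c/20 (l(c) = c/20 - 15/3 = c*(1/20) - 15*⅓ = c/20 - 5 = -5 + c/20)
G = 1/1075 ≈ 0.00093023
G + l(W) = 1/1075 + (-5 + (1/20)*34) = 1/1075 + (-5 + 17/10) = 1/1075 - 33/10 = -7093/2150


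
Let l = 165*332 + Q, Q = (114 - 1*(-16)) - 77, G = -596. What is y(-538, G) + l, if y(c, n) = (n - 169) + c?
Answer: 53530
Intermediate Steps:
y(c, n) = -169 + c + n (y(c, n) = (-169 + n) + c = -169 + c + n)
Q = 53 (Q = (114 + 16) - 77 = 130 - 77 = 53)
l = 54833 (l = 165*332 + 53 = 54780 + 53 = 54833)
y(-538, G) + l = (-169 - 538 - 596) + 54833 = -1303 + 54833 = 53530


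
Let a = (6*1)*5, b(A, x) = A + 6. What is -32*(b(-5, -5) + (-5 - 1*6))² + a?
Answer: -3170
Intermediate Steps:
b(A, x) = 6 + A
a = 30 (a = 6*5 = 30)
-32*(b(-5, -5) + (-5 - 1*6))² + a = -32*((6 - 5) + (-5 - 1*6))² + 30 = -32*(1 + (-5 - 6))² + 30 = -32*(1 - 11)² + 30 = -32*(-10)² + 30 = -32*100 + 30 = -3200 + 30 = -3170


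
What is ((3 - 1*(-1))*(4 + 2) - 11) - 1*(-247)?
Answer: 260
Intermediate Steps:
((3 - 1*(-1))*(4 + 2) - 11) - 1*(-247) = ((3 + 1)*6 - 11) + 247 = (4*6 - 11) + 247 = (24 - 11) + 247 = 13 + 247 = 260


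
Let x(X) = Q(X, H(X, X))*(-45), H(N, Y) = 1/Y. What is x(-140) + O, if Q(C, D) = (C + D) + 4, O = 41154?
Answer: 1323681/28 ≈ 47274.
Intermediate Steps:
Q(C, D) = 4 + C + D
x(X) = -180 - 45*X - 45/X (x(X) = (4 + X + 1/X)*(-45) = -180 - 45*X - 45/X)
x(-140) + O = (-180 - 45*(-140) - 45/(-140)) + 41154 = (-180 + 6300 - 45*(-1/140)) + 41154 = (-180 + 6300 + 9/28) + 41154 = 171369/28 + 41154 = 1323681/28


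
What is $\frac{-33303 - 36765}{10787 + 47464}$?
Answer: $- \frac{23356}{19417} \approx -1.2029$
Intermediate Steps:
$\frac{-33303 - 36765}{10787 + 47464} = - \frac{70068}{58251} = \left(-70068\right) \frac{1}{58251} = - \frac{23356}{19417}$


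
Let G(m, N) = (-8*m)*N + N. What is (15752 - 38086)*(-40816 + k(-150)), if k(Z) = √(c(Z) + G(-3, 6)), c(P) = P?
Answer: 911584544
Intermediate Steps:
G(m, N) = N - 8*N*m (G(m, N) = -8*N*m + N = N - 8*N*m)
k(Z) = √(150 + Z) (k(Z) = √(Z + 6*(1 - 8*(-3))) = √(Z + 6*(1 + 24)) = √(Z + 6*25) = √(Z + 150) = √(150 + Z))
(15752 - 38086)*(-40816 + k(-150)) = (15752 - 38086)*(-40816 + √(150 - 150)) = -22334*(-40816 + √0) = -22334*(-40816 + 0) = -22334*(-40816) = 911584544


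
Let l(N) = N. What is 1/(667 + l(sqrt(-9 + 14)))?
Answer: 667/444884 - sqrt(5)/444884 ≈ 0.0014942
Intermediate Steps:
1/(667 + l(sqrt(-9 + 14))) = 1/(667 + sqrt(-9 + 14)) = 1/(667 + sqrt(5))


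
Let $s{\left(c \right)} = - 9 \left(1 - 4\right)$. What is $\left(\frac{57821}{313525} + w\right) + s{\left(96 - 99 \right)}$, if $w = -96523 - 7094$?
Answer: $- \frac{32477996929}{313525} \approx -1.0359 \cdot 10^{5}$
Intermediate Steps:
$s{\left(c \right)} = 27$ ($s{\left(c \right)} = \left(-9\right) \left(-3\right) = 27$)
$w = -103617$
$\left(\frac{57821}{313525} + w\right) + s{\left(96 - 99 \right)} = \left(\frac{57821}{313525} - 103617\right) + 27 = - \frac{32486462104}{313525} + 27 = - \frac{32477996929}{313525}$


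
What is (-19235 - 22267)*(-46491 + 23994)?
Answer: 933670494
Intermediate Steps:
(-19235 - 22267)*(-46491 + 23994) = -41502*(-22497) = 933670494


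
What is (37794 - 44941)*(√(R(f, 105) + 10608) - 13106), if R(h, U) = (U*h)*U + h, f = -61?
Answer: 93668582 - 7147*I*√661978 ≈ 9.3669e+7 - 5.8149e+6*I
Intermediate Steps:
R(h, U) = h + h*U² (R(h, U) = h*U² + h = h + h*U²)
(37794 - 44941)*(√(R(f, 105) + 10608) - 13106) = (37794 - 44941)*(√(-61*(1 + 105²) + 10608) - 13106) = -7147*(√(-61*(1 + 11025) + 10608) - 13106) = -7147*(√(-61*11026 + 10608) - 13106) = -7147*(√(-672586 + 10608) - 13106) = -7147*(√(-661978) - 13106) = -7147*(I*√661978 - 13106) = -7147*(-13106 + I*√661978) = 93668582 - 7147*I*√661978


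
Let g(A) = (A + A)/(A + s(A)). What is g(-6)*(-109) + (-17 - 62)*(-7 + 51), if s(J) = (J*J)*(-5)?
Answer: -107974/31 ≈ -3483.0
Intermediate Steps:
s(J) = -5*J² (s(J) = J²*(-5) = -5*J²)
g(A) = 2*A/(A - 5*A²) (g(A) = (A + A)/(A - 5*A²) = (2*A)/(A - 5*A²) = 2*A/(A - 5*A²))
g(-6)*(-109) + (-17 - 62)*(-7 + 51) = -2/(-1 + 5*(-6))*(-109) + (-17 - 62)*(-7 + 51) = -2/(-1 - 30)*(-109) - 79*44 = -2/(-31)*(-109) - 3476 = -2*(-1/31)*(-109) - 3476 = (2/31)*(-109) - 3476 = -218/31 - 3476 = -107974/31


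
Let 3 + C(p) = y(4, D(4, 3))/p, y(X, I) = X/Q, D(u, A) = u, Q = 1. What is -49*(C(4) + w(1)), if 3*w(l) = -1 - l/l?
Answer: 392/3 ≈ 130.67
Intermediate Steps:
y(X, I) = X (y(X, I) = X/1 = X*1 = X)
C(p) = -3 + 4/p
w(l) = -⅔ (w(l) = (-1 - l/l)/3 = (-1 - 1*1)/3 = (-1 - 1)/3 = (⅓)*(-2) = -⅔)
-49*(C(4) + w(1)) = -49*((-3 + 4/4) - ⅔) = -49*((-3 + 4*(¼)) - ⅔) = -49*((-3 + 1) - ⅔) = -49*(-2 - ⅔) = -49*(-8/3) = 392/3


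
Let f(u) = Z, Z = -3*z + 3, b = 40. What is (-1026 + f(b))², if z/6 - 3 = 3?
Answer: 1279161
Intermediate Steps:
z = 36 (z = 18 + 6*3 = 18 + 18 = 36)
Z = -105 (Z = -3*36 + 3 = -108 + 3 = -105)
f(u) = -105
(-1026 + f(b))² = (-1026 - 105)² = (-1131)² = 1279161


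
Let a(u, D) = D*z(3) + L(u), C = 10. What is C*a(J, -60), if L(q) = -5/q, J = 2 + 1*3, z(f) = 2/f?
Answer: -410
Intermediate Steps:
J = 5 (J = 2 + 3 = 5)
a(u, D) = -5/u + 2*D/3 (a(u, D) = D*(2/3) - 5/u = D*(2*(⅓)) - 5/u = D*(⅔) - 5/u = 2*D/3 - 5/u = -5/u + 2*D/3)
C*a(J, -60) = 10*(-5/5 + (⅔)*(-60)) = 10*(-5*⅕ - 40) = 10*(-1 - 40) = 10*(-41) = -410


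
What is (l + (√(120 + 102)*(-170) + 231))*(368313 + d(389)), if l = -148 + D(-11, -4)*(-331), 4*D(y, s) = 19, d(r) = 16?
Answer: -2194135853/4 - 62615930*√222 ≈ -1.4815e+9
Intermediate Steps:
D(y, s) = 19/4 (D(y, s) = (¼)*19 = 19/4)
l = -6881/4 (l = -148 + (19/4)*(-331) = -148 - 6289/4 = -6881/4 ≈ -1720.3)
(l + (√(120 + 102)*(-170) + 231))*(368313 + d(389)) = (-6881/4 + (√(120 + 102)*(-170) + 231))*(368313 + 16) = (-6881/4 + (√222*(-170) + 231))*368329 = (-6881/4 + (-170*√222 + 231))*368329 = (-6881/4 + (231 - 170*√222))*368329 = (-5957/4 - 170*√222)*368329 = -2194135853/4 - 62615930*√222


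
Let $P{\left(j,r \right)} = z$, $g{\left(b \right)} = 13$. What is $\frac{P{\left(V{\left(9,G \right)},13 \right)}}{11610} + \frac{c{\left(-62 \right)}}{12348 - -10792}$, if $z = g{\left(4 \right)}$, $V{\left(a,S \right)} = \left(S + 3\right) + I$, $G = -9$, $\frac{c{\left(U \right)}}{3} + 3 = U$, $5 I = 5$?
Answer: $- \frac{15101}{2066580} \approx -0.0073072$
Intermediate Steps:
$I = 1$ ($I = \frac{1}{5} \cdot 5 = 1$)
$c{\left(U \right)} = -9 + 3 U$
$V{\left(a,S \right)} = 4 + S$ ($V{\left(a,S \right)} = \left(S + 3\right) + 1 = \left(3 + S\right) + 1 = 4 + S$)
$z = 13$
$P{\left(j,r \right)} = 13$
$\frac{P{\left(V{\left(9,G \right)},13 \right)}}{11610} + \frac{c{\left(-62 \right)}}{12348 - -10792} = \frac{13}{11610} + \frac{-9 + 3 \left(-62\right)}{12348 - -10792} = 13 \cdot \frac{1}{11610} + \frac{-9 - 186}{12348 + 10792} = \frac{13}{11610} - \frac{195}{23140} = \frac{13}{11610} - \frac{3}{356} = - \frac{15101}{2066580}$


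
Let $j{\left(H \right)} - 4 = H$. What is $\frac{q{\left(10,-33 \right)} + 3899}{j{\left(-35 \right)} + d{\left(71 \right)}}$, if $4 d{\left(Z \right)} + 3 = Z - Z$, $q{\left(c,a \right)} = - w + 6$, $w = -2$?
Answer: $- \frac{15628}{127} \approx -123.06$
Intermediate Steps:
$j{\left(H \right)} = 4 + H$
$q{\left(c,a \right)} = 8$ ($q{\left(c,a \right)} = \left(-1\right) \left(-2\right) + 6 = 2 + 6 = 8$)
$d{\left(Z \right)} = - \frac{3}{4}$ ($d{\left(Z \right)} = - \frac{3}{4} + \frac{Z - Z}{4} = - \frac{3}{4} + \frac{1}{4} \cdot 0 = - \frac{3}{4} + 0 = - \frac{3}{4}$)
$\frac{q{\left(10,-33 \right)} + 3899}{j{\left(-35 \right)} + d{\left(71 \right)}} = \frac{8 + 3899}{\left(4 - 35\right) - \frac{3}{4}} = \frac{3907}{-31 - \frac{3}{4}} = \frac{3907}{- \frac{127}{4}} = 3907 \left(- \frac{4}{127}\right) = - \frac{15628}{127}$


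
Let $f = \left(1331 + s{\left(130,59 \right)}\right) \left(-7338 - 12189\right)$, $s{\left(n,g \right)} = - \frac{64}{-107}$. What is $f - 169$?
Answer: $- \frac{2782244570}{107} \approx -2.6002 \cdot 10^{7}$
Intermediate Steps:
$s{\left(n,g \right)} = \frac{64}{107}$ ($s{\left(n,g \right)} = \left(-64\right) \left(- \frac{1}{107}\right) = \frac{64}{107}$)
$f = - \frac{2782226487}{107}$ ($f = \left(1331 + \frac{64}{107}\right) \left(-7338 - 12189\right) = \frac{142481}{107} \left(-19527\right) = - \frac{2782226487}{107} \approx -2.6002 \cdot 10^{7}$)
$f - 169 = - \frac{2782226487}{107} - 169 = - \frac{2782244570}{107}$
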